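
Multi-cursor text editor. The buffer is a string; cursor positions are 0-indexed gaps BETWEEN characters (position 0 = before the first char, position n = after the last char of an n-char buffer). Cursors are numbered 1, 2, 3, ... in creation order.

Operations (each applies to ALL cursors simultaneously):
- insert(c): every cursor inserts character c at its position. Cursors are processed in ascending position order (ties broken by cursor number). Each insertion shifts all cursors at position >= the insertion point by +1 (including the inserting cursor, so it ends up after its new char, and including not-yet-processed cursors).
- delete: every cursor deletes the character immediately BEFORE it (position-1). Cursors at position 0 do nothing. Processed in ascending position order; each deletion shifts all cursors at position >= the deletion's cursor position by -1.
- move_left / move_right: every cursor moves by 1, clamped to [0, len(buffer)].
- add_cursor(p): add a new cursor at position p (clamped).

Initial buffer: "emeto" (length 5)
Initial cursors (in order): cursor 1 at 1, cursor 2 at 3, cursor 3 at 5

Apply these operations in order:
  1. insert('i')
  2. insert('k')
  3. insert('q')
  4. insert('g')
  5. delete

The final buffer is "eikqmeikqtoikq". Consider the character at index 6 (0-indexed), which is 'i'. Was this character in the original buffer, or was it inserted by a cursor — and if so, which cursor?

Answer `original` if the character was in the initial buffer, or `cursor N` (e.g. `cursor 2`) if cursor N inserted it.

After op 1 (insert('i')): buffer="eimeitoi" (len 8), cursors c1@2 c2@5 c3@8, authorship .1..2..3
After op 2 (insert('k')): buffer="eikmeiktoik" (len 11), cursors c1@3 c2@7 c3@11, authorship .11..22..33
After op 3 (insert('q')): buffer="eikqmeikqtoikq" (len 14), cursors c1@4 c2@9 c3@14, authorship .111..222..333
After op 4 (insert('g')): buffer="eikqgmeikqgtoikqg" (len 17), cursors c1@5 c2@11 c3@17, authorship .1111..2222..3333
After op 5 (delete): buffer="eikqmeikqtoikq" (len 14), cursors c1@4 c2@9 c3@14, authorship .111..222..333
Authorship (.=original, N=cursor N): . 1 1 1 . . 2 2 2 . . 3 3 3
Index 6: author = 2

Answer: cursor 2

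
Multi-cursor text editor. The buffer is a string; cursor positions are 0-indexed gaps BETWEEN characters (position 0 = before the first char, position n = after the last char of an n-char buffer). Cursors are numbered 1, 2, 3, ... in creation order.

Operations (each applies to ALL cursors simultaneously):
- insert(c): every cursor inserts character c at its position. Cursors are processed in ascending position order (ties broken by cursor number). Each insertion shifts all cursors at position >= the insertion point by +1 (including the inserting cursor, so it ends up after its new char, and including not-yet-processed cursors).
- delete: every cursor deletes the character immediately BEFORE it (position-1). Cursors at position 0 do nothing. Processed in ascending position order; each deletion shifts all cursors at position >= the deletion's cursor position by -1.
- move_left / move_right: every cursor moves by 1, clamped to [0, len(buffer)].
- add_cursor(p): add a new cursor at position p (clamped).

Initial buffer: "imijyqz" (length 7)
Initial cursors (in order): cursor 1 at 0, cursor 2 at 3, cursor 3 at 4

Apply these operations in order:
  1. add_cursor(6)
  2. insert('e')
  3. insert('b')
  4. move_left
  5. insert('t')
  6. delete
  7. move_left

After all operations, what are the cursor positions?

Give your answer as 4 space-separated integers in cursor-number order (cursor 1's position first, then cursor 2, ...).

Answer: 0 5 8 12

Derivation:
After op 1 (add_cursor(6)): buffer="imijyqz" (len 7), cursors c1@0 c2@3 c3@4 c4@6, authorship .......
After op 2 (insert('e')): buffer="eimiejeyqez" (len 11), cursors c1@1 c2@5 c3@7 c4@10, authorship 1...2.3..4.
After op 3 (insert('b')): buffer="ebimiebjebyqebz" (len 15), cursors c1@2 c2@7 c3@10 c4@14, authorship 11...22.33..44.
After op 4 (move_left): buffer="ebimiebjebyqebz" (len 15), cursors c1@1 c2@6 c3@9 c4@13, authorship 11...22.33..44.
After op 5 (insert('t')): buffer="etbimietbjetbyqetbz" (len 19), cursors c1@2 c2@8 c3@12 c4@17, authorship 111...222.333..444.
After op 6 (delete): buffer="ebimiebjebyqebz" (len 15), cursors c1@1 c2@6 c3@9 c4@13, authorship 11...22.33..44.
After op 7 (move_left): buffer="ebimiebjebyqebz" (len 15), cursors c1@0 c2@5 c3@8 c4@12, authorship 11...22.33..44.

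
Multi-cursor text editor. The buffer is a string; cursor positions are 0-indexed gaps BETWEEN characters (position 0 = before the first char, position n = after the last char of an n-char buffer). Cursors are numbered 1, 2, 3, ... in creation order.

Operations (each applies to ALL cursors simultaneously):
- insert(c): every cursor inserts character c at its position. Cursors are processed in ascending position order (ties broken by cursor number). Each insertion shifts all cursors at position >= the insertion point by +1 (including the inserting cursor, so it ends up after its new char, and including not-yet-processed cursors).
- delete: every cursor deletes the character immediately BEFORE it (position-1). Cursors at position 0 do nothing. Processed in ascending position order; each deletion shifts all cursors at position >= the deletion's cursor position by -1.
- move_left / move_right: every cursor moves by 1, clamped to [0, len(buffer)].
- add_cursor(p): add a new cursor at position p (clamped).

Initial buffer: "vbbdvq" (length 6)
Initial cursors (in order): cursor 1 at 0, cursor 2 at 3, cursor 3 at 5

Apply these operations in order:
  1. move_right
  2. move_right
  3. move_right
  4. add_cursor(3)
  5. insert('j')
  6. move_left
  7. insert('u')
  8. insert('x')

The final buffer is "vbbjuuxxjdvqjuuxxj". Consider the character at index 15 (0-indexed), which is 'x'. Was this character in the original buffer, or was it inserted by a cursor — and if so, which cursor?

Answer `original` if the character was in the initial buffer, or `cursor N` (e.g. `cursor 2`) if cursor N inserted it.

After op 1 (move_right): buffer="vbbdvq" (len 6), cursors c1@1 c2@4 c3@6, authorship ......
After op 2 (move_right): buffer="vbbdvq" (len 6), cursors c1@2 c2@5 c3@6, authorship ......
After op 3 (move_right): buffer="vbbdvq" (len 6), cursors c1@3 c2@6 c3@6, authorship ......
After op 4 (add_cursor(3)): buffer="vbbdvq" (len 6), cursors c1@3 c4@3 c2@6 c3@6, authorship ......
After op 5 (insert('j')): buffer="vbbjjdvqjj" (len 10), cursors c1@5 c4@5 c2@10 c3@10, authorship ...14...23
After op 6 (move_left): buffer="vbbjjdvqjj" (len 10), cursors c1@4 c4@4 c2@9 c3@9, authorship ...14...23
After op 7 (insert('u')): buffer="vbbjuujdvqjuuj" (len 14), cursors c1@6 c4@6 c2@13 c3@13, authorship ...1144...2233
After op 8 (insert('x')): buffer="vbbjuuxxjdvqjuuxxj" (len 18), cursors c1@8 c4@8 c2@17 c3@17, authorship ...114144...223233
Authorship (.=original, N=cursor N): . . . 1 1 4 1 4 4 . . . 2 2 3 2 3 3
Index 15: author = 2

Answer: cursor 2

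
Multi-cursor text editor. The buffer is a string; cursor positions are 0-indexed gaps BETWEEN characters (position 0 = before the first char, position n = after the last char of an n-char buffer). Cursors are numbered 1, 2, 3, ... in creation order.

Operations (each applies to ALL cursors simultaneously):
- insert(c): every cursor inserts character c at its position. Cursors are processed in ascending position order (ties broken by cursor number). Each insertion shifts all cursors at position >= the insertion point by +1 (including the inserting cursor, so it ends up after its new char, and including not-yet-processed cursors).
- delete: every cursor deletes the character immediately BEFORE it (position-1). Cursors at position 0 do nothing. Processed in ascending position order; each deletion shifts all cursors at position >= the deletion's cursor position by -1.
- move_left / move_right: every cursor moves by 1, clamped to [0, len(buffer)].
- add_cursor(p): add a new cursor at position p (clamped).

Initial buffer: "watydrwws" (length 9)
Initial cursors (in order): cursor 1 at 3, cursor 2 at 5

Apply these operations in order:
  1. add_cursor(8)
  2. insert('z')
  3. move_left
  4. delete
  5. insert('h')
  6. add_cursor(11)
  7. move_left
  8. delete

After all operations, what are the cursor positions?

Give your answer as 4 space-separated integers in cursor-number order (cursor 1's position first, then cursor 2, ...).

Answer: 1 3 6 6

Derivation:
After op 1 (add_cursor(8)): buffer="watydrwws" (len 9), cursors c1@3 c2@5 c3@8, authorship .........
After op 2 (insert('z')): buffer="watzydzrwwzs" (len 12), cursors c1@4 c2@7 c3@11, authorship ...1..2...3.
After op 3 (move_left): buffer="watzydzrwwzs" (len 12), cursors c1@3 c2@6 c3@10, authorship ...1..2...3.
After op 4 (delete): buffer="wazyzrwzs" (len 9), cursors c1@2 c2@4 c3@7, authorship ..1.2..3.
After op 5 (insert('h')): buffer="wahzyhzrwhzs" (len 12), cursors c1@3 c2@6 c3@10, authorship ..11.22..33.
After op 6 (add_cursor(11)): buffer="wahzyhzrwhzs" (len 12), cursors c1@3 c2@6 c3@10 c4@11, authorship ..11.22..33.
After op 7 (move_left): buffer="wahzyhzrwhzs" (len 12), cursors c1@2 c2@5 c3@9 c4@10, authorship ..11.22..33.
After op 8 (delete): buffer="whzhzrzs" (len 8), cursors c1@1 c2@3 c3@6 c4@6, authorship .1122.3.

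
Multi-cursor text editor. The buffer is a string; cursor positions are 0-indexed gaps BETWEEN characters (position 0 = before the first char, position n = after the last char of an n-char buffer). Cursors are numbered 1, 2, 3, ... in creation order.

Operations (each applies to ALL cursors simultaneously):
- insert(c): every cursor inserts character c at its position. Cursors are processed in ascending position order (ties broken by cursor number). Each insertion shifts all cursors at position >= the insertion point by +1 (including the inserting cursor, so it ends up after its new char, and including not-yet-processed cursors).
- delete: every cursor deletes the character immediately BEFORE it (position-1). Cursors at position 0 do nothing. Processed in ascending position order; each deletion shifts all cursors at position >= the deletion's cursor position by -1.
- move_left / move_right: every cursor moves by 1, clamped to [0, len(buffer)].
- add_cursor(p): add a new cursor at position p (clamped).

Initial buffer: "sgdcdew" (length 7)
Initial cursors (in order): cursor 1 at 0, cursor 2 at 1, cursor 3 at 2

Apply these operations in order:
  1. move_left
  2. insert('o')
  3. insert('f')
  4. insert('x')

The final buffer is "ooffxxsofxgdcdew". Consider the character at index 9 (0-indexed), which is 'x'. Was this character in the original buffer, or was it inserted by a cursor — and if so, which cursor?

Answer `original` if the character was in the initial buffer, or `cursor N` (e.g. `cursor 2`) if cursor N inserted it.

Answer: cursor 3

Derivation:
After op 1 (move_left): buffer="sgdcdew" (len 7), cursors c1@0 c2@0 c3@1, authorship .......
After op 2 (insert('o')): buffer="oosogdcdew" (len 10), cursors c1@2 c2@2 c3@4, authorship 12.3......
After op 3 (insert('f')): buffer="ooffsofgdcdew" (len 13), cursors c1@4 c2@4 c3@7, authorship 1212.33......
After op 4 (insert('x')): buffer="ooffxxsofxgdcdew" (len 16), cursors c1@6 c2@6 c3@10, authorship 121212.333......
Authorship (.=original, N=cursor N): 1 2 1 2 1 2 . 3 3 3 . . . . . .
Index 9: author = 3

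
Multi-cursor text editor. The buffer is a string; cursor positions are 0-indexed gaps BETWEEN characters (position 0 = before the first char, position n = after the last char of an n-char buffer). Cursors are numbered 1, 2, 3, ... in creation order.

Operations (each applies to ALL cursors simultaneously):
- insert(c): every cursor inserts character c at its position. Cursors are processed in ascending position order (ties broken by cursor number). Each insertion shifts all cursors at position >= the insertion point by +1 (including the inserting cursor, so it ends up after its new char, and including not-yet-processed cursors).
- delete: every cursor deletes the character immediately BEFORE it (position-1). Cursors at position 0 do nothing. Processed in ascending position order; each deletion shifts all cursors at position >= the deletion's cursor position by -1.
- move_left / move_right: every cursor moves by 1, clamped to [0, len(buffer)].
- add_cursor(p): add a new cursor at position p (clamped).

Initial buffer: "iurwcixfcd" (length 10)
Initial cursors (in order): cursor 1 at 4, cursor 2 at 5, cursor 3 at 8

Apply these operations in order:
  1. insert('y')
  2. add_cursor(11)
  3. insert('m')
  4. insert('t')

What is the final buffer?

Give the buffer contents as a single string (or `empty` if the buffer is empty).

Answer: iurwymtcymtixfymmttcd

Derivation:
After op 1 (insert('y')): buffer="iurwycyixfycd" (len 13), cursors c1@5 c2@7 c3@11, authorship ....1.2...3..
After op 2 (add_cursor(11)): buffer="iurwycyixfycd" (len 13), cursors c1@5 c2@7 c3@11 c4@11, authorship ....1.2...3..
After op 3 (insert('m')): buffer="iurwymcymixfymmcd" (len 17), cursors c1@6 c2@9 c3@15 c4@15, authorship ....11.22...334..
After op 4 (insert('t')): buffer="iurwymtcymtixfymmttcd" (len 21), cursors c1@7 c2@11 c3@19 c4@19, authorship ....111.222...33434..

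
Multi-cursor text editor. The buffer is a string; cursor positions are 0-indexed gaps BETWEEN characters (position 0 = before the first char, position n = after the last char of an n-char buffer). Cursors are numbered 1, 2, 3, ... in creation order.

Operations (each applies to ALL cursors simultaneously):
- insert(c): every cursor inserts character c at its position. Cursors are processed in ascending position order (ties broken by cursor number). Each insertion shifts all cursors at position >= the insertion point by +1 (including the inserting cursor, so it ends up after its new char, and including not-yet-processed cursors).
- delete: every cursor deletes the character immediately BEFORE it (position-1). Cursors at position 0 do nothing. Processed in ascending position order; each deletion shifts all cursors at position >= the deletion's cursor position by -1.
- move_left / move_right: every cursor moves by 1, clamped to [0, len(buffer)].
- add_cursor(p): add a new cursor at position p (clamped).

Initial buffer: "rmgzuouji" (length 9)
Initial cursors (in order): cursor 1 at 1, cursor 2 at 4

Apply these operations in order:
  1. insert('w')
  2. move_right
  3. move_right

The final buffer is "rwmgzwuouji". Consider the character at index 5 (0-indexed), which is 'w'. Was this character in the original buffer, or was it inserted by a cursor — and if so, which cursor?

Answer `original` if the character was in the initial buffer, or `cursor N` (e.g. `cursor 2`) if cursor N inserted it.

After op 1 (insert('w')): buffer="rwmgzwuouji" (len 11), cursors c1@2 c2@6, authorship .1...2.....
After op 2 (move_right): buffer="rwmgzwuouji" (len 11), cursors c1@3 c2@7, authorship .1...2.....
After op 3 (move_right): buffer="rwmgzwuouji" (len 11), cursors c1@4 c2@8, authorship .1...2.....
Authorship (.=original, N=cursor N): . 1 . . . 2 . . . . .
Index 5: author = 2

Answer: cursor 2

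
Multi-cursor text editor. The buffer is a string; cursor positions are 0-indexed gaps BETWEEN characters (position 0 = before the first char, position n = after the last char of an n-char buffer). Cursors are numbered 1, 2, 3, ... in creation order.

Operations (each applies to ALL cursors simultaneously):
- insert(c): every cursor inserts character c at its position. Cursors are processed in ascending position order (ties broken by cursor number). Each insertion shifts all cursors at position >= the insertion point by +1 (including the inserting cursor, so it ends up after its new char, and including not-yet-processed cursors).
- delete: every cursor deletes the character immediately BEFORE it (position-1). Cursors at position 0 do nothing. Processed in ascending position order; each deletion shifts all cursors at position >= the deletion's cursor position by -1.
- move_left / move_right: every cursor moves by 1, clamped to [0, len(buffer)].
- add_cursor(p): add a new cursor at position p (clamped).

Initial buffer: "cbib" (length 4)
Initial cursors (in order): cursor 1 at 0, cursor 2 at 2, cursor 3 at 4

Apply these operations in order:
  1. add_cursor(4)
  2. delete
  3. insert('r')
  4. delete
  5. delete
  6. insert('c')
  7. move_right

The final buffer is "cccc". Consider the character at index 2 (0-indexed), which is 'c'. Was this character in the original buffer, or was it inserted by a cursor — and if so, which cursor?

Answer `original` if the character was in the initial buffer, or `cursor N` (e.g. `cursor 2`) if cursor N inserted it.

Answer: cursor 3

Derivation:
After op 1 (add_cursor(4)): buffer="cbib" (len 4), cursors c1@0 c2@2 c3@4 c4@4, authorship ....
After op 2 (delete): buffer="c" (len 1), cursors c1@0 c2@1 c3@1 c4@1, authorship .
After op 3 (insert('r')): buffer="rcrrr" (len 5), cursors c1@1 c2@5 c3@5 c4@5, authorship 1.234
After op 4 (delete): buffer="c" (len 1), cursors c1@0 c2@1 c3@1 c4@1, authorship .
After op 5 (delete): buffer="" (len 0), cursors c1@0 c2@0 c3@0 c4@0, authorship 
After op 6 (insert('c')): buffer="cccc" (len 4), cursors c1@4 c2@4 c3@4 c4@4, authorship 1234
After op 7 (move_right): buffer="cccc" (len 4), cursors c1@4 c2@4 c3@4 c4@4, authorship 1234
Authorship (.=original, N=cursor N): 1 2 3 4
Index 2: author = 3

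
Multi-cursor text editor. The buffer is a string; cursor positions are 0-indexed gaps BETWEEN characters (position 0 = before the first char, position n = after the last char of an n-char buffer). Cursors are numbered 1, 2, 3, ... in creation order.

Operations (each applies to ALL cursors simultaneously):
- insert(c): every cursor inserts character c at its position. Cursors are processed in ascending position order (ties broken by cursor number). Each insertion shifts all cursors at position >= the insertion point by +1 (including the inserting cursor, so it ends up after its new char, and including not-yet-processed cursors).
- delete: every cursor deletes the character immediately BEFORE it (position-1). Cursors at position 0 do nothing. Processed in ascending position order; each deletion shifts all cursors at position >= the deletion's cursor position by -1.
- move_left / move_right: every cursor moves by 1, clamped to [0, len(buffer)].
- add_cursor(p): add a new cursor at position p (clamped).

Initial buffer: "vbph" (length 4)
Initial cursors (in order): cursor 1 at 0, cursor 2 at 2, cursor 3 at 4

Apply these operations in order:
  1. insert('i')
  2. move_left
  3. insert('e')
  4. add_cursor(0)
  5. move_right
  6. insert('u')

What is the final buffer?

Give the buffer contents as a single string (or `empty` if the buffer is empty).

Answer: euiuvbeiupheiu

Derivation:
After op 1 (insert('i')): buffer="ivbiphi" (len 7), cursors c1@1 c2@4 c3@7, authorship 1..2..3
After op 2 (move_left): buffer="ivbiphi" (len 7), cursors c1@0 c2@3 c3@6, authorship 1..2..3
After op 3 (insert('e')): buffer="eivbeiphei" (len 10), cursors c1@1 c2@5 c3@9, authorship 11..22..33
After op 4 (add_cursor(0)): buffer="eivbeiphei" (len 10), cursors c4@0 c1@1 c2@5 c3@9, authorship 11..22..33
After op 5 (move_right): buffer="eivbeiphei" (len 10), cursors c4@1 c1@2 c2@6 c3@10, authorship 11..22..33
After op 6 (insert('u')): buffer="euiuvbeiupheiu" (len 14), cursors c4@2 c1@4 c2@9 c3@14, authorship 1411..222..333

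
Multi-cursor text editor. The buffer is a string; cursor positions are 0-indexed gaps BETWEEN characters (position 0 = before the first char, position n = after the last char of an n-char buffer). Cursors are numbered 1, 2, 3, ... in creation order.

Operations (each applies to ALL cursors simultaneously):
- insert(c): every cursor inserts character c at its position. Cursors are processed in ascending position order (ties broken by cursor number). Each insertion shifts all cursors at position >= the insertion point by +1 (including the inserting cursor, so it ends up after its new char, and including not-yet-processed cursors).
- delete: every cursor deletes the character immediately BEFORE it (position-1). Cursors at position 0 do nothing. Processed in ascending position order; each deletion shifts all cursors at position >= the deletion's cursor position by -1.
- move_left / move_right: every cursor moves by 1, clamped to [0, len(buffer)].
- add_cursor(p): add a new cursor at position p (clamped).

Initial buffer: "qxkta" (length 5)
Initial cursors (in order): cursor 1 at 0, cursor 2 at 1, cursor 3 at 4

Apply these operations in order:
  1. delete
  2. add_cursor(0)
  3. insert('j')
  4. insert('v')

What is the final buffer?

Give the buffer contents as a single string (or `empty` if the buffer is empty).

After op 1 (delete): buffer="xka" (len 3), cursors c1@0 c2@0 c3@2, authorship ...
After op 2 (add_cursor(0)): buffer="xka" (len 3), cursors c1@0 c2@0 c4@0 c3@2, authorship ...
After op 3 (insert('j')): buffer="jjjxkja" (len 7), cursors c1@3 c2@3 c4@3 c3@6, authorship 124..3.
After op 4 (insert('v')): buffer="jjjvvvxkjva" (len 11), cursors c1@6 c2@6 c4@6 c3@10, authorship 124124..33.

Answer: jjjvvvxkjva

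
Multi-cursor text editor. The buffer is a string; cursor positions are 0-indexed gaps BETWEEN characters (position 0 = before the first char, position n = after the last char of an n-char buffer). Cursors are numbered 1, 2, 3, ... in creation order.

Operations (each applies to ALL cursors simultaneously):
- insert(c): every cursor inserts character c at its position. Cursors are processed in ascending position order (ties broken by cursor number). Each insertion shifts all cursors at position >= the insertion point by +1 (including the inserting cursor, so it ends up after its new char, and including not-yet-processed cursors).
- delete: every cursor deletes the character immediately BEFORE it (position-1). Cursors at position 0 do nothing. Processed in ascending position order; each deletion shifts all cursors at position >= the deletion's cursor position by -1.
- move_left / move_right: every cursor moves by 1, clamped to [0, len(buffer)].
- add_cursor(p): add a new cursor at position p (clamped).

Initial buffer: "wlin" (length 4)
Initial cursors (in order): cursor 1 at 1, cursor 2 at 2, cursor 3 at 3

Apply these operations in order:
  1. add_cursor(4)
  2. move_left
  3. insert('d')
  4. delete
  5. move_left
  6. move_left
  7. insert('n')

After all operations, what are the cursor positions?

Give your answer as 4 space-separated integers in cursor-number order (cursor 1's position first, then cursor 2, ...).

After op 1 (add_cursor(4)): buffer="wlin" (len 4), cursors c1@1 c2@2 c3@3 c4@4, authorship ....
After op 2 (move_left): buffer="wlin" (len 4), cursors c1@0 c2@1 c3@2 c4@3, authorship ....
After op 3 (insert('d')): buffer="dwdldidn" (len 8), cursors c1@1 c2@3 c3@5 c4@7, authorship 1.2.3.4.
After op 4 (delete): buffer="wlin" (len 4), cursors c1@0 c2@1 c3@2 c4@3, authorship ....
After op 5 (move_left): buffer="wlin" (len 4), cursors c1@0 c2@0 c3@1 c4@2, authorship ....
After op 6 (move_left): buffer="wlin" (len 4), cursors c1@0 c2@0 c3@0 c4@1, authorship ....
After op 7 (insert('n')): buffer="nnnwnlin" (len 8), cursors c1@3 c2@3 c3@3 c4@5, authorship 123.4...

Answer: 3 3 3 5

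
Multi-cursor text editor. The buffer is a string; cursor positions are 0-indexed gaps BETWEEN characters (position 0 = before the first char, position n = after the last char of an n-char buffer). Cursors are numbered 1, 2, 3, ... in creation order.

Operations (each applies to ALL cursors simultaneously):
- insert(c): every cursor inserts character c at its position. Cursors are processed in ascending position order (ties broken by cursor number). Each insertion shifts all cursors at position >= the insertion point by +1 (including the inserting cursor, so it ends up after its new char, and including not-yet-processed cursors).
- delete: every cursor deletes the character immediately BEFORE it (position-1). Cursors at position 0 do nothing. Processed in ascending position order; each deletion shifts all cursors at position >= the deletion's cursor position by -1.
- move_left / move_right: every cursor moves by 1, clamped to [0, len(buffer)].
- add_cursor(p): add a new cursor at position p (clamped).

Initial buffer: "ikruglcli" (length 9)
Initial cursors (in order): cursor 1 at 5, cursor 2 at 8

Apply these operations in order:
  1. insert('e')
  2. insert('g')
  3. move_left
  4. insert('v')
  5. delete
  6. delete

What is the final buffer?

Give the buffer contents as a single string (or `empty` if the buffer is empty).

Answer: ikrugglclgi

Derivation:
After op 1 (insert('e')): buffer="ikrugelclei" (len 11), cursors c1@6 c2@10, authorship .....1...2.
After op 2 (insert('g')): buffer="ikrugeglclegi" (len 13), cursors c1@7 c2@12, authorship .....11...22.
After op 3 (move_left): buffer="ikrugeglclegi" (len 13), cursors c1@6 c2@11, authorship .....11...22.
After op 4 (insert('v')): buffer="ikrugevglclevgi" (len 15), cursors c1@7 c2@13, authorship .....111...222.
After op 5 (delete): buffer="ikrugeglclegi" (len 13), cursors c1@6 c2@11, authorship .....11...22.
After op 6 (delete): buffer="ikrugglclgi" (len 11), cursors c1@5 c2@9, authorship .....1...2.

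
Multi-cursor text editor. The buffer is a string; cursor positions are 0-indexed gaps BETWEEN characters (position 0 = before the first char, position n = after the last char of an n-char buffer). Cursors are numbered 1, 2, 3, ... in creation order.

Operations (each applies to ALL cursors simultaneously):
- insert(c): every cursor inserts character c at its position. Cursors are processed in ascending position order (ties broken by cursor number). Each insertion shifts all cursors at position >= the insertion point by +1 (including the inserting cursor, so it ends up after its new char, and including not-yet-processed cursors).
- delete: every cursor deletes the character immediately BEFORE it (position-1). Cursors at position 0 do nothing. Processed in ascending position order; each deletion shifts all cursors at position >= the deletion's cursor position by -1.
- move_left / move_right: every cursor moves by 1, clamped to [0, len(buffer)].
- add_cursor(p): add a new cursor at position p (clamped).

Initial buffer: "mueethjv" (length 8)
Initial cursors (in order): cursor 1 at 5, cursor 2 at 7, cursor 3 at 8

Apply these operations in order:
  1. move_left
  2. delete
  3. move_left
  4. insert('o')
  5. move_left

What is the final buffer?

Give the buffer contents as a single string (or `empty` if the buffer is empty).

Answer: muoeootv

Derivation:
After op 1 (move_left): buffer="mueethjv" (len 8), cursors c1@4 c2@6 c3@7, authorship ........
After op 2 (delete): buffer="muetv" (len 5), cursors c1@3 c2@4 c3@4, authorship .....
After op 3 (move_left): buffer="muetv" (len 5), cursors c1@2 c2@3 c3@3, authorship .....
After op 4 (insert('o')): buffer="muoeootv" (len 8), cursors c1@3 c2@6 c3@6, authorship ..1.23..
After op 5 (move_left): buffer="muoeootv" (len 8), cursors c1@2 c2@5 c3@5, authorship ..1.23..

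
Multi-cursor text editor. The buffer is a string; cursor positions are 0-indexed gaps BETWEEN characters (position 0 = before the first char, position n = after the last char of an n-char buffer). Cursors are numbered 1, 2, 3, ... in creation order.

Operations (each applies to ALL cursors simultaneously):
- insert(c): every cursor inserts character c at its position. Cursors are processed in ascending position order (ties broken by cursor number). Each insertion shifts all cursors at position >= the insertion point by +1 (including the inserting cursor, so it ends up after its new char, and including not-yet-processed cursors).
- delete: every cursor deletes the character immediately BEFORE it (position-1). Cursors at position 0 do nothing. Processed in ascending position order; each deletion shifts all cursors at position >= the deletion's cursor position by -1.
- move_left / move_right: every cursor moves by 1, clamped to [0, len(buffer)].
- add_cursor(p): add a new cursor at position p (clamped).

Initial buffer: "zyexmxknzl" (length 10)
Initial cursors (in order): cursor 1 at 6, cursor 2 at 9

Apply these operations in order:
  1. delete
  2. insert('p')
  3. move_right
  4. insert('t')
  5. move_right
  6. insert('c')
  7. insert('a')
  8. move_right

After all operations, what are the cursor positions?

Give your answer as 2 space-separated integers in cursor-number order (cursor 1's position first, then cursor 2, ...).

Answer: 12 16

Derivation:
After op 1 (delete): buffer="zyexmknl" (len 8), cursors c1@5 c2@7, authorship ........
After op 2 (insert('p')): buffer="zyexmpknpl" (len 10), cursors c1@6 c2@9, authorship .....1..2.
After op 3 (move_right): buffer="zyexmpknpl" (len 10), cursors c1@7 c2@10, authorship .....1..2.
After op 4 (insert('t')): buffer="zyexmpktnplt" (len 12), cursors c1@8 c2@12, authorship .....1.1.2.2
After op 5 (move_right): buffer="zyexmpktnplt" (len 12), cursors c1@9 c2@12, authorship .....1.1.2.2
After op 6 (insert('c')): buffer="zyexmpktncpltc" (len 14), cursors c1@10 c2@14, authorship .....1.1.12.22
After op 7 (insert('a')): buffer="zyexmpktncapltca" (len 16), cursors c1@11 c2@16, authorship .....1.1.112.222
After op 8 (move_right): buffer="zyexmpktncapltca" (len 16), cursors c1@12 c2@16, authorship .....1.1.112.222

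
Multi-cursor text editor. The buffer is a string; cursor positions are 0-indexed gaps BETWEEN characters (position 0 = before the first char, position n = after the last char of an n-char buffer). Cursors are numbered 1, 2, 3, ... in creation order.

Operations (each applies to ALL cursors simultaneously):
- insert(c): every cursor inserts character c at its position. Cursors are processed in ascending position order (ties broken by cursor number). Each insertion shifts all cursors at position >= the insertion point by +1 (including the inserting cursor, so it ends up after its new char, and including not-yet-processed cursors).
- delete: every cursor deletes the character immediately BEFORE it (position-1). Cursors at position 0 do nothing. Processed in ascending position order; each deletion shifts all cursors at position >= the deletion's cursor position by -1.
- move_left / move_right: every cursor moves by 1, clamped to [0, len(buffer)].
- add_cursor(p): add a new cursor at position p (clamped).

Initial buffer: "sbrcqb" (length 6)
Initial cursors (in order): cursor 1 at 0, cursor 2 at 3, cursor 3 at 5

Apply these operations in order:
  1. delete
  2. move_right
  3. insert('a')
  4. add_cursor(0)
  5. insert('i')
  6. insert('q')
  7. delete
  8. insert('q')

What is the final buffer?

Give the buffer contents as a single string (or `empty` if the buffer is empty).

After op 1 (delete): buffer="sbcb" (len 4), cursors c1@0 c2@2 c3@3, authorship ....
After op 2 (move_right): buffer="sbcb" (len 4), cursors c1@1 c2@3 c3@4, authorship ....
After op 3 (insert('a')): buffer="sabcaba" (len 7), cursors c1@2 c2@5 c3@7, authorship .1..2.3
After op 4 (add_cursor(0)): buffer="sabcaba" (len 7), cursors c4@0 c1@2 c2@5 c3@7, authorship .1..2.3
After op 5 (insert('i')): buffer="isaibcaibai" (len 11), cursors c4@1 c1@4 c2@8 c3@11, authorship 4.11..22.33
After op 6 (insert('q')): buffer="iqsaiqbcaiqbaiq" (len 15), cursors c4@2 c1@6 c2@11 c3@15, authorship 44.111..222.333
After op 7 (delete): buffer="isaibcaibai" (len 11), cursors c4@1 c1@4 c2@8 c3@11, authorship 4.11..22.33
After op 8 (insert('q')): buffer="iqsaiqbcaiqbaiq" (len 15), cursors c4@2 c1@6 c2@11 c3@15, authorship 44.111..222.333

Answer: iqsaiqbcaiqbaiq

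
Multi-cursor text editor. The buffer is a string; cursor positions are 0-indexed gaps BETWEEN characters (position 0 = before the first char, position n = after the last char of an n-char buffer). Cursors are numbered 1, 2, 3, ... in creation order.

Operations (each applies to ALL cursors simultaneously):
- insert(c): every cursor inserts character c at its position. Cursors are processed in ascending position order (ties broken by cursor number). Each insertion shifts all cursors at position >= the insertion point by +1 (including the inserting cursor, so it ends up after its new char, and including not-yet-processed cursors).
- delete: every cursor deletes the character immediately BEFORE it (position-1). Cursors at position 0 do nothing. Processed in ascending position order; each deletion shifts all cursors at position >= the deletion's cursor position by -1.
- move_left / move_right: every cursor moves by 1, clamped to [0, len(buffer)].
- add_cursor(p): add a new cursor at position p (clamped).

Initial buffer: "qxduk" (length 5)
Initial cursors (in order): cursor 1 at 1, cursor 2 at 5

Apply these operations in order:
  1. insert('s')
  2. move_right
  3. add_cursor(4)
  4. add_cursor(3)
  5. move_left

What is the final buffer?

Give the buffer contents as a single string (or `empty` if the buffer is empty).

Answer: qsxduks

Derivation:
After op 1 (insert('s')): buffer="qsxduks" (len 7), cursors c1@2 c2@7, authorship .1....2
After op 2 (move_right): buffer="qsxduks" (len 7), cursors c1@3 c2@7, authorship .1....2
After op 3 (add_cursor(4)): buffer="qsxduks" (len 7), cursors c1@3 c3@4 c2@7, authorship .1....2
After op 4 (add_cursor(3)): buffer="qsxduks" (len 7), cursors c1@3 c4@3 c3@4 c2@7, authorship .1....2
After op 5 (move_left): buffer="qsxduks" (len 7), cursors c1@2 c4@2 c3@3 c2@6, authorship .1....2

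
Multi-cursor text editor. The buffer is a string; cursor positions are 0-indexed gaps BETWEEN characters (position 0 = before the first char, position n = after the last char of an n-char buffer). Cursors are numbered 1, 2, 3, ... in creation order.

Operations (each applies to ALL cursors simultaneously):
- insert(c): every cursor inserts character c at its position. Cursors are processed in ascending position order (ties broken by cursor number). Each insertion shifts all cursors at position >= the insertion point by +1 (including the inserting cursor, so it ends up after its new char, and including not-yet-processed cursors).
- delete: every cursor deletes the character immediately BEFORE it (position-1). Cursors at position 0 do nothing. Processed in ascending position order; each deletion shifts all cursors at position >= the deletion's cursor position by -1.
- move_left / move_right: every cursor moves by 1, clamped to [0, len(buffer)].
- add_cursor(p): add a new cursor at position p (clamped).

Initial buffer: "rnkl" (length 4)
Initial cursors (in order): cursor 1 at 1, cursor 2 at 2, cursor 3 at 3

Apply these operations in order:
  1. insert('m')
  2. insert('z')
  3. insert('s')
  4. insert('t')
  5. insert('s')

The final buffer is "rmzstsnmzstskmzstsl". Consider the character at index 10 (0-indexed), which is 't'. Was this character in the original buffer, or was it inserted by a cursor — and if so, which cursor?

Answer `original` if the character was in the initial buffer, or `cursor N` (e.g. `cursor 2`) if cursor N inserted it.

Answer: cursor 2

Derivation:
After op 1 (insert('m')): buffer="rmnmkml" (len 7), cursors c1@2 c2@4 c3@6, authorship .1.2.3.
After op 2 (insert('z')): buffer="rmznmzkmzl" (len 10), cursors c1@3 c2@6 c3@9, authorship .11.22.33.
After op 3 (insert('s')): buffer="rmzsnmzskmzsl" (len 13), cursors c1@4 c2@8 c3@12, authorship .111.222.333.
After op 4 (insert('t')): buffer="rmzstnmzstkmzstl" (len 16), cursors c1@5 c2@10 c3@15, authorship .1111.2222.3333.
After op 5 (insert('s')): buffer="rmzstsnmzstskmzstsl" (len 19), cursors c1@6 c2@12 c3@18, authorship .11111.22222.33333.
Authorship (.=original, N=cursor N): . 1 1 1 1 1 . 2 2 2 2 2 . 3 3 3 3 3 .
Index 10: author = 2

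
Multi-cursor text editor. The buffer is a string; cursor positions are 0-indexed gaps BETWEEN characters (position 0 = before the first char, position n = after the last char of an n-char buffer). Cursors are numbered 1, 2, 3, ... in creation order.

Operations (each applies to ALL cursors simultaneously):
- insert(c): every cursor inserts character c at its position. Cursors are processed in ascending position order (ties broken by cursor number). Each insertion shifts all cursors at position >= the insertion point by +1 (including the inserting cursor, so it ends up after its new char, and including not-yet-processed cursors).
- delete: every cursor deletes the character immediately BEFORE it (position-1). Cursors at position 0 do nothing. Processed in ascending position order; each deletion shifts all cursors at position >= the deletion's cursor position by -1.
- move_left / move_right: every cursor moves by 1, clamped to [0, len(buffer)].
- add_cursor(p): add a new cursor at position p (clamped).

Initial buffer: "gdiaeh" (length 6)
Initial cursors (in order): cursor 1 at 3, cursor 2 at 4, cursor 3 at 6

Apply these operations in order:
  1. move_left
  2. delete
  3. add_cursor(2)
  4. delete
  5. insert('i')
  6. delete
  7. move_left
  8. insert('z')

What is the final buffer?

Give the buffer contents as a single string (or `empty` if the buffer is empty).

Answer: zzzzh

Derivation:
After op 1 (move_left): buffer="gdiaeh" (len 6), cursors c1@2 c2@3 c3@5, authorship ......
After op 2 (delete): buffer="gah" (len 3), cursors c1@1 c2@1 c3@2, authorship ...
After op 3 (add_cursor(2)): buffer="gah" (len 3), cursors c1@1 c2@1 c3@2 c4@2, authorship ...
After op 4 (delete): buffer="h" (len 1), cursors c1@0 c2@0 c3@0 c4@0, authorship .
After op 5 (insert('i')): buffer="iiiih" (len 5), cursors c1@4 c2@4 c3@4 c4@4, authorship 1234.
After op 6 (delete): buffer="h" (len 1), cursors c1@0 c2@0 c3@0 c4@0, authorship .
After op 7 (move_left): buffer="h" (len 1), cursors c1@0 c2@0 c3@0 c4@0, authorship .
After op 8 (insert('z')): buffer="zzzzh" (len 5), cursors c1@4 c2@4 c3@4 c4@4, authorship 1234.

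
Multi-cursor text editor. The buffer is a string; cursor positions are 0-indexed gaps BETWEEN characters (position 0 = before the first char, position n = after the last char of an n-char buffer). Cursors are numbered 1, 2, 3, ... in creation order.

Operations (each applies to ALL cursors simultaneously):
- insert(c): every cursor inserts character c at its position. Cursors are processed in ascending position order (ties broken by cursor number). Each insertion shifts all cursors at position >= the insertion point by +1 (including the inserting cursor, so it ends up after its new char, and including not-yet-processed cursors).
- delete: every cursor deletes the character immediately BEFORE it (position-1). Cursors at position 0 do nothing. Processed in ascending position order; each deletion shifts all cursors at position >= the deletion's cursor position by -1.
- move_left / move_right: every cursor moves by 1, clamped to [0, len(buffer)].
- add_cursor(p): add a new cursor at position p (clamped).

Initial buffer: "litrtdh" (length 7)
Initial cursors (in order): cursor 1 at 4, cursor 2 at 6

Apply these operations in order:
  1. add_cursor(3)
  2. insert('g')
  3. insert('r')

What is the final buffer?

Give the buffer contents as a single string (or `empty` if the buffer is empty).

After op 1 (add_cursor(3)): buffer="litrtdh" (len 7), cursors c3@3 c1@4 c2@6, authorship .......
After op 2 (insert('g')): buffer="litgrgtdgh" (len 10), cursors c3@4 c1@6 c2@9, authorship ...3.1..2.
After op 3 (insert('r')): buffer="litgrrgrtdgrh" (len 13), cursors c3@5 c1@8 c2@12, authorship ...33.11..22.

Answer: litgrrgrtdgrh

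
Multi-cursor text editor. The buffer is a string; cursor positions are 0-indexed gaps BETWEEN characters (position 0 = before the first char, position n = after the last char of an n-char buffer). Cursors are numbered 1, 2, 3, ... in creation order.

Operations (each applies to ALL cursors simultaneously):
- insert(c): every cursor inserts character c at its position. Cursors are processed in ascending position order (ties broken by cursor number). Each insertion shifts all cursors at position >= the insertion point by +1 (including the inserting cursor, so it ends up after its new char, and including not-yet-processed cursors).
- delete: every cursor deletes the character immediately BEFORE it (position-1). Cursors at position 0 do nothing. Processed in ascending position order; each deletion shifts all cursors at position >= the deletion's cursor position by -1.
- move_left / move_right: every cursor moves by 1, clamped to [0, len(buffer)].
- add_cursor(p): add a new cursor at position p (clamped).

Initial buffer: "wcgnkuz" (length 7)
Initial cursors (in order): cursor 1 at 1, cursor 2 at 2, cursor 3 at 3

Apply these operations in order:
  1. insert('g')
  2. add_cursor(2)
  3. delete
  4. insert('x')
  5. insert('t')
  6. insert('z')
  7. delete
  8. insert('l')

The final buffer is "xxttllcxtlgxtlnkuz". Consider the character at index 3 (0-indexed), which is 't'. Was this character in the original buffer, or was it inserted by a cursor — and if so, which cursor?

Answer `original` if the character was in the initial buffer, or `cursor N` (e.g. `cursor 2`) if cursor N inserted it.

After op 1 (insert('g')): buffer="wgcgggnkuz" (len 10), cursors c1@2 c2@4 c3@6, authorship .1.2.3....
After op 2 (add_cursor(2)): buffer="wgcgggnkuz" (len 10), cursors c1@2 c4@2 c2@4 c3@6, authorship .1.2.3....
After op 3 (delete): buffer="cgnkuz" (len 6), cursors c1@0 c4@0 c2@1 c3@2, authorship ......
After op 4 (insert('x')): buffer="xxcxgxnkuz" (len 10), cursors c1@2 c4@2 c2@4 c3@6, authorship 14.2.3....
After op 5 (insert('t')): buffer="xxttcxtgxtnkuz" (len 14), cursors c1@4 c4@4 c2@7 c3@10, authorship 1414.22.33....
After op 6 (insert('z')): buffer="xxttzzcxtzgxtznkuz" (len 18), cursors c1@6 c4@6 c2@10 c3@14, authorship 141414.222.333....
After op 7 (delete): buffer="xxttcxtgxtnkuz" (len 14), cursors c1@4 c4@4 c2@7 c3@10, authorship 1414.22.33....
After op 8 (insert('l')): buffer="xxttllcxtlgxtlnkuz" (len 18), cursors c1@6 c4@6 c2@10 c3@14, authorship 141414.222.333....
Authorship (.=original, N=cursor N): 1 4 1 4 1 4 . 2 2 2 . 3 3 3 . . . .
Index 3: author = 4

Answer: cursor 4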